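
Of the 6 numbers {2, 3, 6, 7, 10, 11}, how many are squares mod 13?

2

(2/13) = -1 → non-residue.
(3/13) = +1 → QR.
(6/13) = -1 → non-residue.
(7/13) = -1 → non-residue.
(10/13) = +1 → QR.
(11/13) = -1 → non-residue.
Total quadratic residues among the 6: 2.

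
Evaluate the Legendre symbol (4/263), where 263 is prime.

1

Pull out 2^2: since 263 ≡ 7 (mod 8), (2/263) = +1, so (2/263)^2 = +1.
Reached (1/263) = 1. Collecting the sign flips along the way, the symbol is +1.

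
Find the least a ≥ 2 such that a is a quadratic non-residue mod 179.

(2/179) = −1, so 2 is the smallest positive non-residue mod 179.

2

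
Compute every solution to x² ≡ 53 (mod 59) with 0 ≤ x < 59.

17, 42

Since 59 ≡ 3 (mod 4), a square root of 53 is 53^((59+1)/4) = 53^15 mod 59.
Repeated squaring: 53^2≡36, 53^4≡57, 53^8≡4 (mod 59).
53^15 = 53^(8+4+2+1) ≡ 17 (mod 59).
Check: 17² = 289 ≡ 53 (mod 59). The two roots are 17 and 42.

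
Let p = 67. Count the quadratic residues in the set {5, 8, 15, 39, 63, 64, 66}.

(5/67) = -1 → non-residue.
(8/67) = -1 → non-residue.
(15/67) = +1 → QR.
(39/67) = +1 → QR.
(63/67) = -1 → non-residue.
(64/67) = +1 → QR.
(66/67) = -1 → non-residue.
Total quadratic residues among the 7: 3.

3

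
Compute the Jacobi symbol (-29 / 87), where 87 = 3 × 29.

First reduce: -29 ≡ 58 (mod 87).
Pull out 2: since 87 ≡ 7 (mod 8), (2/87) = +1.
Reciprocity: 29 ≡ 1 and 87 ≡ 3 (mod 4), so (29/87) = +(87/29).
Reduce top mod 29: now compute (0/29).
Top reduces to 0: gcd > 1, so the symbol is 0.

0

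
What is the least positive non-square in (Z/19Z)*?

2

(2/19) = −1, so 2 is the smallest positive non-residue mod 19.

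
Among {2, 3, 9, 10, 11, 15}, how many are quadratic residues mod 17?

3

(2/17) = +1 → QR.
(3/17) = -1 → non-residue.
(9/17) = +1 → QR.
(10/17) = -1 → non-residue.
(11/17) = -1 → non-residue.
(15/17) = +1 → QR.
Total quadratic residues among the 6: 3.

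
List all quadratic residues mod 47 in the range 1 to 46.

1, 2, 3, 4, 6, 7, 8, 9, 12, 14, 16, 17, 18, 21, 24, 25, 27, 28, 32, 34, 36, 37, 42

Square k = 1,…,23 (k and 47−k give the same square):
1²=1, 2²=4, 3²=9, 4²=16, 5²=25, 6²=36, 7²≡2, 8²≡17, 9²≡34, 10²≡6, 11²≡27, 12²≡3, 13²≡28, 14²≡8, 15²≡37, 16²≡21, 17²≡7, 18²≡42, 19²≡32, 20²≡24, 21²≡18, 22²≡14, 23²≡12 (mod 47).
So the quadratic residues mod 47 are {1, 2, 3, 4, 6, 7, 8, 9, 12, 14, 16, 17, 18, 21, 24, 25, 27, 28, 32, 34, 36, 37, 42}.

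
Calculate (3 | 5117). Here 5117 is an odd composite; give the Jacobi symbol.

-1

Reciprocity: 3 ≡ 3 and 5117 ≡ 1 (mod 4), so (3/5117) = +(5117/3).
Reduce top mod 3: now compute (2/3).
Pull out 2: since 3 ≡ 3 (mod 8), (2/3) = -1.
Reached (1/3) = 1. Collecting the sign flips along the way, the symbol is -1.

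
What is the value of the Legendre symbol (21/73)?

-1

Euler's criterion: (21/73) ≡ 21^36 (mod 73).
21^2 ≡ 3 (mod 73)
21^4 ≡ 9 (mod 73)
21^8 ≡ 8 (mod 73)
21^16 ≡ 64 (mod 73)
21^32 ≡ 8 (mod 73)
21^36 = 21^(32+4) ≡ 72 (mod 73).
Result is 72 ≡ −1, so (21/73) = −1.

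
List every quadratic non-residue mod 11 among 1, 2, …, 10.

2, 6, 7, 8, 10

Square k = 1,…,5 (k and 11−k give the same square):
1²=1, 2²=4, 3²=9, 4²≡5, 5²≡3 (mod 11).
The residues are {1, 3, 4, 5, 9}; the non-residues are the remaining 5 nonzero classes.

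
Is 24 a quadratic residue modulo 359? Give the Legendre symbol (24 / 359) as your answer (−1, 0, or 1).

1

Pull out 2^3: since 359 ≡ 7 (mod 8), (2/359) = +1, so (2/359)^3 = +1.
Reciprocity: 3 ≡ 3 and 359 ≡ 3 (mod 4), so (3/359) = −(359/3).
Reduce top mod 3: now compute (2/3).
Pull out 2: since 3 ≡ 3 (mod 8), (2/3) = -1.
Reached (1/3) = 1. Collecting the sign flips along the way, the symbol is +1.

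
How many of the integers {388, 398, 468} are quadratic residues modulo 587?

0

(388/587) = -1 → non-residue.
(398/587) = -1 → non-residue.
(468/587) = -1 → non-residue.
Total quadratic residues among the 3: 0.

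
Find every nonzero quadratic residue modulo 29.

1, 4, 5, 6, 7, 9, 13, 16, 20, 22, 23, 24, 25, 28

Square k = 1,…,14 (k and 29−k give the same square):
1²=1, 2²=4, 3²=9, 4²=16, 5²=25, 6²≡7, 7²≡20, 8²≡6, 9²≡23, 10²≡13, 11²≡5, 12²≡28, 13²≡24, 14²≡22 (mod 29).
So the quadratic residues mod 29 are {1, 4, 5, 6, 7, 9, 13, 16, 20, 22, 23, 24, 25, 28}.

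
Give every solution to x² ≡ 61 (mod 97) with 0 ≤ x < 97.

35, 62

97 ≡ 1 (mod 4), so we find a root by search.
Trying successive values, 35² = 1225 ≡ 61 (mod 97). The other root is 97 − 35 = 62.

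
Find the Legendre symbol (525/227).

Euler's criterion: (525/227) ≡ 71^113 (mod 227).
71^2 ≡ 47 (mod 227)
71^4 ≡ 166 (mod 227)
71^8 ≡ 89 (mod 227)
71^16 ≡ 203 (mod 227)
71^32 ≡ 122 (mod 227)
71^64 ≡ 129 (mod 227)
71^113 = 71^(64+32+16+1) ≡ 1 (mod 227).
Result is 1, so (525/227) = 1.

1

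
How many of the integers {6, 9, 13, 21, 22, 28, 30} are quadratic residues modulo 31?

(6/31) = -1 → non-residue.
(9/31) = +1 → QR.
(13/31) = -1 → non-residue.
(21/31) = -1 → non-residue.
(22/31) = -1 → non-residue.
(28/31) = +1 → QR.
(30/31) = -1 → non-residue.
Total quadratic residues among the 7: 2.

2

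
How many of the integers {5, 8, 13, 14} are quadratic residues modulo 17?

(5/17) = -1 → non-residue.
(8/17) = +1 → QR.
(13/17) = +1 → QR.
(14/17) = -1 → non-residue.
Total quadratic residues among the 4: 2.

2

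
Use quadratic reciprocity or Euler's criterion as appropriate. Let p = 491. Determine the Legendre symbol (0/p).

Top reduces to 0: gcd > 1, so the symbol is 0.

0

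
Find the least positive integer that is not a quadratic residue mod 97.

5

(2/97) = +1, so 2 is a residue.
(3/97) = +1, so 3 is a residue.
(4/97) = +1, so 4 is a residue.
(5/97) = −1, so 5 is the smallest positive non-residue mod 97.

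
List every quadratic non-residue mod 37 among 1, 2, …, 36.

Square k = 1,…,18 (k and 37−k give the same square):
1²=1, 2²=4, 3²=9, 4²=16, 5²=25, 6²=36, 7²≡12, 8²≡27, 9²≡7, 10²≡26, 11²≡10, 12²≡33, 13²≡21, 14²≡11, 15²≡3, 16²≡34, 17²≡30, 18²≡28 (mod 37).
The residues are {1, 3, 4, 7, 9, 10, 11, 12, 16, 21, 25, 26, 27, 28, 30, 33, 34, 36}; the non-residues are the remaining 18 nonzero classes.

2, 5, 6, 8, 13, 14, 15, 17, 18, 19, 20, 22, 23, 24, 29, 31, 32, 35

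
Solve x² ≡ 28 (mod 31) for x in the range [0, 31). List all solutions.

Since 31 ≡ 3 (mod 4), a square root of 28 is 28^((31+1)/4) = 28^8 mod 31.
Repeated squaring: 28^2≡9, 28^4≡19, 28^8≡20 (mod 31).
28^8 = 28^(8) ≡ 20 (mod 31).
Check: 20² = 400 ≡ 28 (mod 31). The two roots are 11 and 20.

11, 20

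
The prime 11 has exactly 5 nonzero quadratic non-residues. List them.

2 6 7 8 10

Square k = 1,…,5 (k and 11−k give the same square):
1²=1, 2²=4, 3²=9, 4²≡5, 5²≡3 (mod 11).
The residues are {1, 3, 4, 5, 9}; the non-residues are the remaining 5 nonzero classes.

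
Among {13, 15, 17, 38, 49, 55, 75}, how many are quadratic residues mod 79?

(13/79) = +1 → QR.
(15/79) = -1 → non-residue.
(17/79) = -1 → non-residue.
(38/79) = +1 → QR.
(49/79) = +1 → QR.
(55/79) = +1 → QR.
(75/79) = -1 → non-residue.
Total quadratic residues among the 7: 4.

4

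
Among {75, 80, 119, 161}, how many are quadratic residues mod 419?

3

(75/419) = +1 → QR.
(80/419) = +1 → QR.
(119/419) = -1 → non-residue.
(161/419) = +1 → QR.
Total quadratic residues among the 4: 3.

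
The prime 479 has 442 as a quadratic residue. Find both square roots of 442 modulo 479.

Since 479 ≡ 3 (mod 4), a square root of 442 is 442^((479+1)/4) = 442^120 mod 479.
Repeated squaring: 442^2≡411, 442^4≡313, 442^8≡253, 442^16≡302, 442^32≡194, 442^64≡274 (mod 479).
442^120 = 442^(64+32+16+8) ≡ 168 (mod 479).
Check: 168² = 28224 ≡ 442 (mod 479). The two roots are 168 and 311.

168, 311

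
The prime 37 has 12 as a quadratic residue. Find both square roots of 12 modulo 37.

7, 30

37 ≡ 1 (mod 4), so we find a root by search.
Trying successive values, 7² = 49 ≡ 12 (mod 37). The other root is 37 − 7 = 30.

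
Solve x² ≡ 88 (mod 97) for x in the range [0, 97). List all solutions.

31, 66

97 ≡ 1 (mod 4), so we find a root by search.
Trying successive values, 31² = 961 ≡ 88 (mod 97). The other root is 97 − 31 = 66.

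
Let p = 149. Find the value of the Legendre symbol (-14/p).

First reduce: -14 ≡ 135 (mod 149).
Reciprocity: 135 ≡ 3 and 149 ≡ 1 (mod 4), so (135/149) = +(149/135).
Reduce top mod 135: now compute (14/135).
Pull out 2: since 135 ≡ 7 (mod 8), (2/135) = +1.
Reciprocity: 7 ≡ 3 and 135 ≡ 3 (mod 4), so (7/135) = −(135/7).
Reduce top mod 7: now compute (2/7).
Pull out 2: since 7 ≡ 7 (mod 8), (2/7) = +1.
Reached (1/7) = 1. Collecting the sign flips along the way, the symbol is -1.

-1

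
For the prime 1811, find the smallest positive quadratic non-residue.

(2/1811) = −1, so 2 is the smallest positive non-residue mod 1811.

2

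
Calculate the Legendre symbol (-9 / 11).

-1

Euler's criterion: (-9/11) ≡ 2^5 (mod 11).
2^2 ≡ 4 (mod 11)
2^4 ≡ 5 (mod 11)
2^5 = 2^(4+1) ≡ 10 (mod 11).
Result is 10 ≡ −1, so (-9/11) = −1.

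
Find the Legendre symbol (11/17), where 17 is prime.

Reciprocity: 11 ≡ 3 and 17 ≡ 1 (mod 4), so (11/17) = +(17/11).
Reduce top mod 11: now compute (6/11).
Pull out 2: since 11 ≡ 3 (mod 8), (2/11) = -1.
Reciprocity: 3 ≡ 3 and 11 ≡ 3 (mod 4), so (3/11) = −(11/3).
Reduce top mod 3: now compute (2/3).
Pull out 2: since 3 ≡ 3 (mod 8), (2/3) = -1.
Reached (1/3) = 1. Collecting the sign flips along the way, the symbol is -1.

-1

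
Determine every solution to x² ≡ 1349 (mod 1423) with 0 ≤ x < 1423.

92, 1331

Since 1423 ≡ 3 (mod 4), a square root of 1349 is 1349^((1423+1)/4) = 1349^356 mod 1423.
Repeated squaring: 1349^2≡1207, 1349^4≡1120, 1349^8≡737, 1349^16≡1006, 1349^32≡283, 1349^64≡401, 1349^128≡2, 1349^256≡4 (mod 1423).
1349^356 = 1349^(256+64+32+4) ≡ 92 (mod 1423).
Check: 92² = 8464 ≡ 1349 (mod 1423). The two roots are 92 and 1331.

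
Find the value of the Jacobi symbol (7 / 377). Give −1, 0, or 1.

-1

Reciprocity: 7 ≡ 3 and 377 ≡ 1 (mod 4), so (7/377) = +(377/7).
Reduce top mod 7: now compute (6/7).
Pull out 2: since 7 ≡ 7 (mod 8), (2/7) = +1.
Reciprocity: 3 ≡ 3 and 7 ≡ 3 (mod 4), so (3/7) = −(7/3).
Reduce top mod 3: now compute (1/3).
Reached (1/3) = 1. Collecting the sign flips along the way, the symbol is -1.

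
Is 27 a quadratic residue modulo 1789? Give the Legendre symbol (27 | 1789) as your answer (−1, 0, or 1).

1

Reciprocity: 27 ≡ 3 and 1789 ≡ 1 (mod 4), so (27/1789) = +(1789/27).
Reduce top mod 27: now compute (7/27).
Reciprocity: 7 ≡ 3 and 27 ≡ 3 (mod 4), so (7/27) = −(27/7).
Reduce top mod 7: now compute (6/7).
Pull out 2: since 7 ≡ 7 (mod 8), (2/7) = +1.
Reciprocity: 3 ≡ 3 and 7 ≡ 3 (mod 4), so (3/7) = −(7/3).
Reduce top mod 3: now compute (1/3).
Reached (1/3) = 1. Collecting the sign flips along the way, the symbol is +1.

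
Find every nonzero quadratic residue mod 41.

Square k = 1,…,20 (k and 41−k give the same square):
1²=1, 2²=4, 3²=9, 4²=16, 5²=25, 6²=36, 7²≡8, 8²≡23, 9²≡40, 10²≡18, 11²≡39, 12²≡21, 13²≡5, 14²≡32, 15²≡20, 16²≡10, 17²≡2, 18²≡37, 19²≡33, 20²≡31 (mod 41).
So the quadratic residues mod 41 are {1, 2, 4, 5, 8, 9, 10, 16, 18, 20, 21, 23, 25, 31, 32, 33, 36, 37, 39, 40}.

1 2 4 5 8 9 10 16 18 20 21 23 25 31 32 33 36 37 39 40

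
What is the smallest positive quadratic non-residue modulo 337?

(2/337) = +1, so 2 is a residue.
(3/337) = +1, so 3 is a residue.
(4/337) = +1, so 4 is a residue.
(5/337) = −1, so 5 is the smallest positive non-residue mod 337.

5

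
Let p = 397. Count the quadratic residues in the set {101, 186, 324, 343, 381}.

2

(101/397) = -1 → non-residue.
(186/397) = -1 → non-residue.
(324/397) = +1 → QR.
(343/397) = -1 → non-residue.
(381/397) = +1 → QR.
Total quadratic residues among the 5: 2.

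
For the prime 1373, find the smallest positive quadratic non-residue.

2

(2/1373) = −1, so 2 is the smallest positive non-residue mod 1373.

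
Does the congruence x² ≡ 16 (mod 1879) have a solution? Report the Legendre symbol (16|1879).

1

Pull out 2^4: since 1879 ≡ 7 (mod 8), (2/1879) = +1, so (2/1879)^4 = +1.
Reached (1/1879) = 1. Collecting the sign flips along the way, the symbol is +1.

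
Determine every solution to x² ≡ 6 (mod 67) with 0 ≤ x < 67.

Since 67 ≡ 3 (mod 4), a square root of 6 is 6^((67+1)/4) = 6^17 mod 67.
Repeated squaring: 6^2≡36, 6^4≡23, 6^8≡60, 6^16≡49 (mod 67).
6^17 = 6^(16+1) ≡ 26 (mod 67).
Check: 26² = 676 ≡ 6 (mod 67). The two roots are 26 and 41.

26, 41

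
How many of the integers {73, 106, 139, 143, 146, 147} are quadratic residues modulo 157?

4

(73/157) = -1 → non-residue.
(106/157) = +1 → QR.
(139/157) = -1 → non-residue.
(143/157) = +1 → QR.
(146/157) = +1 → QR.
(147/157) = +1 → QR.
Total quadratic residues among the 6: 4.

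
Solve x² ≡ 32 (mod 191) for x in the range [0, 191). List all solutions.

37, 154

Since 191 ≡ 3 (mod 4), a square root of 32 is 32^((191+1)/4) = 32^48 mod 191.
Repeated squaring: 32^2≡69, 32^4≡177, 32^8≡5, 32^16≡25, 32^32≡52 (mod 191).
32^48 = 32^(32+16) ≡ 154 (mod 191).
Check: 154² = 23716 ≡ 32 (mod 191). The two roots are 37 and 154.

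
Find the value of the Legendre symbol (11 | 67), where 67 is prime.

-1

Euler's criterion: (11/67) ≡ 11^33 (mod 67).
11^2 ≡ 54 (mod 67)
11^4 ≡ 35 (mod 67)
11^8 ≡ 19 (mod 67)
11^16 ≡ 26 (mod 67)
11^32 ≡ 6 (mod 67)
11^33 = 11^(32+1) ≡ 66 (mod 67).
Result is 66 ≡ −1, so (11/67) = −1.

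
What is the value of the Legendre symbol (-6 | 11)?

1

Euler's criterion: (-6/11) ≡ 5^5 (mod 11).
5^2 ≡ 3 (mod 11)
5^4 ≡ 9 (mod 11)
5^5 = 5^(4+1) ≡ 1 (mod 11).
Result is 1, so (-6/11) = 1.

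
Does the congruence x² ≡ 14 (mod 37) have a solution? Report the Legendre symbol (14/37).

-1

Pull out 2: since 37 ≡ 5 (mod 8), (2/37) = -1.
Reciprocity: 7 ≡ 3 and 37 ≡ 1 (mod 4), so (7/37) = +(37/7).
Reduce top mod 7: now compute (2/7).
Pull out 2: since 7 ≡ 7 (mod 8), (2/7) = +1.
Reached (1/7) = 1. Collecting the sign flips along the way, the symbol is -1.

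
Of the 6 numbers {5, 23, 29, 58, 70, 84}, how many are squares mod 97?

1

(5/97) = -1 → non-residue.
(23/97) = -1 → non-residue.
(29/97) = -1 → non-residue.
(58/97) = -1 → non-residue.
(70/97) = +1 → QR.
(84/97) = -1 → non-residue.
Total quadratic residues among the 6: 1.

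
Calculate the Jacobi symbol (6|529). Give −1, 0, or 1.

Pull out 2: since 529 ≡ 1 (mod 8), (2/529) = +1.
Reciprocity: 3 ≡ 3 and 529 ≡ 1 (mod 4), so (3/529) = +(529/3).
Reduce top mod 3: now compute (1/3).
Reached (1/3) = 1. Collecting the sign flips along the way, the symbol is +1.

1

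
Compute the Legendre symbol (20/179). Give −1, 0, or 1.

Euler's criterion: (20/179) ≡ 20^89 (mod 179).
20^2 ≡ 42 (mod 179)
20^4 ≡ 153 (mod 179)
20^8 ≡ 139 (mod 179)
20^16 ≡ 168 (mod 179)
20^32 ≡ 121 (mod 179)
20^64 ≡ 142 (mod 179)
20^89 = 20^(64+16+8+1) ≡ 1 (mod 179).
Result is 1, so (20/179) = 1.

1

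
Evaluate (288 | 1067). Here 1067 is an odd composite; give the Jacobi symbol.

Pull out 2^5: since 1067 ≡ 3 (mod 8), (2/1067) = -1, so (2/1067)^5 = -1.
Reciprocity: 9 ≡ 1 and 1067 ≡ 3 (mod 4), so (9/1067) = +(1067/9).
Reduce top mod 9: now compute (5/9).
Reciprocity: 5 ≡ 1 and 9 ≡ 1 (mod 4), so (5/9) = +(9/5).
Reduce top mod 5: now compute (4/5).
Pull out 2^2: since 5 ≡ 5 (mod 8), (2/5) = -1, so (2/5)^2 = +1.
Reached (1/5) = 1. Collecting the sign flips along the way, the symbol is -1.

-1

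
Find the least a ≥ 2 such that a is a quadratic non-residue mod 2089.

(2/2089) = +1, so 2 is a residue.
(3/2089) = +1, so 3 is a residue.
(4/2089) = +1, so 4 is a residue.
(5/2089) = +1, so 5 is a residue.
(6/2089) = +1, so 6 is a residue.
(7/2089) = −1, so 7 is the smallest positive non-residue mod 2089.

7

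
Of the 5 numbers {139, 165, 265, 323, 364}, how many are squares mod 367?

2

(139/367) = -1 → non-residue.
(165/367) = -1 → non-residue.
(265/367) = -1 → non-residue.
(323/367) = +1 → QR.
(364/367) = +1 → QR.
Total quadratic residues among the 5: 2.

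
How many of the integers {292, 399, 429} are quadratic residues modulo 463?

1

(292/463) = +1 → QR.
(399/463) = -1 → non-residue.
(429/463) = -1 → non-residue.
Total quadratic residues among the 3: 1.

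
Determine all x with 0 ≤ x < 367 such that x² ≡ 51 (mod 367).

61, 306

Since 367 ≡ 3 (mod 4), a square root of 51 is 51^((367+1)/4) = 51^92 mod 367.
Repeated squaring: 51^2≡32, 51^4≡290, 51^8≡57, 51^16≡313, 51^32≡347, 51^64≡33 (mod 367).
51^92 = 51^(64+16+8+4) ≡ 61 (mod 367).
Check: 61² = 3721 ≡ 51 (mod 367). The two roots are 61 and 306.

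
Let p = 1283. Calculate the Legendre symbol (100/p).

Pull out 2^2: since 1283 ≡ 3 (mod 8), (2/1283) = -1, so (2/1283)^2 = +1.
Reciprocity: 25 ≡ 1 and 1283 ≡ 3 (mod 4), so (25/1283) = +(1283/25).
Reduce top mod 25: now compute (8/25).
Pull out 2^3: since 25 ≡ 1 (mod 8), (2/25) = +1, so (2/25)^3 = +1.
Reached (1/25) = 1. Collecting the sign flips along the way, the symbol is +1.

1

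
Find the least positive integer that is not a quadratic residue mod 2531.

2

(2/2531) = −1, so 2 is the smallest positive non-residue mod 2531.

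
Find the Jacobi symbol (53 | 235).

-1

Reciprocity: 53 ≡ 1 and 235 ≡ 3 (mod 4), so (53/235) = +(235/53).
Reduce top mod 53: now compute (23/53).
Reciprocity: 23 ≡ 3 and 53 ≡ 1 (mod 4), so (23/53) = +(53/23).
Reduce top mod 23: now compute (7/23).
Reciprocity: 7 ≡ 3 and 23 ≡ 3 (mod 4), so (7/23) = −(23/7).
Reduce top mod 7: now compute (2/7).
Pull out 2: since 7 ≡ 7 (mod 8), (2/7) = +1.
Reached (1/7) = 1. Collecting the sign flips along the way, the symbol is -1.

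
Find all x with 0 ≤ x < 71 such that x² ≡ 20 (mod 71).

34, 37

Since 71 ≡ 3 (mod 4), a square root of 20 is 20^((71+1)/4) = 20^18 mod 71.
Repeated squaring: 20^2≡45, 20^4≡37, 20^8≡20, 20^16≡45 (mod 71).
20^18 = 20^(16+2) ≡ 37 (mod 71).
Check: 37² = 1369 ≡ 20 (mod 71). The two roots are 34 and 37.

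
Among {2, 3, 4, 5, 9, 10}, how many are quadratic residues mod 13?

(2/13) = -1 → non-residue.
(3/13) = +1 → QR.
(4/13) = +1 → QR.
(5/13) = -1 → non-residue.
(9/13) = +1 → QR.
(10/13) = +1 → QR.
Total quadratic residues among the 6: 4.

4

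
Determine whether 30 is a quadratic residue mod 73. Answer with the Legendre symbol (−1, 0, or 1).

-1

Pull out 2: since 73 ≡ 1 (mod 8), (2/73) = +1.
Reciprocity: 15 ≡ 3 and 73 ≡ 1 (mod 4), so (15/73) = +(73/15).
Reduce top mod 15: now compute (13/15).
Reciprocity: 13 ≡ 1 and 15 ≡ 3 (mod 4), so (13/15) = +(15/13).
Reduce top mod 13: now compute (2/13).
Pull out 2: since 13 ≡ 5 (mod 8), (2/13) = -1.
Reached (1/13) = 1. Collecting the sign flips along the way, the symbol is -1.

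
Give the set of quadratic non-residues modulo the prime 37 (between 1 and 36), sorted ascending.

2,5,6,8,13,14,15,17,18,19,20,22,23,24,29,31,32,35

Square k = 1,…,18 (k and 37−k give the same square):
1²=1, 2²=4, 3²=9, 4²=16, 5²=25, 6²=36, 7²≡12, 8²≡27, 9²≡7, 10²≡26, 11²≡10, 12²≡33, 13²≡21, 14²≡11, 15²≡3, 16²≡34, 17²≡30, 18²≡28 (mod 37).
The residues are {1, 3, 4, 7, 9, 10, 11, 12, 16, 21, 25, 26, 27, 28, 30, 33, 34, 36}; the non-residues are the remaining 18 nonzero classes.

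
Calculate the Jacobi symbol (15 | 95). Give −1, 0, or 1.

0

Reciprocity: 15 ≡ 3 and 95 ≡ 3 (mod 4), so (15/95) = −(95/15).
Reduce top mod 15: now compute (5/15).
Reciprocity: 5 ≡ 1 and 15 ≡ 3 (mod 4), so (5/15) = +(15/5).
Reduce top mod 5: now compute (0/5).
Top reduces to 0: gcd > 1, so the symbol is 0.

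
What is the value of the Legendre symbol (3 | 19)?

Euler's criterion: (3/19) ≡ 3^9 (mod 19).
3^2 ≡ 9 (mod 19)
3^4 ≡ 5 (mod 19)
3^8 ≡ 6 (mod 19)
3^9 = 3^(8+1) ≡ 18 (mod 19).
Result is 18 ≡ −1, so (3/19) = −1.

-1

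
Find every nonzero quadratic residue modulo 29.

1,4,5,6,7,9,13,16,20,22,23,24,25,28

Square k = 1,…,14 (k and 29−k give the same square):
1²=1, 2²=4, 3²=9, 4²=16, 5²=25, 6²≡7, 7²≡20, 8²≡6, 9²≡23, 10²≡13, 11²≡5, 12²≡28, 13²≡24, 14²≡22 (mod 29).
So the quadratic residues mod 29 are {1, 4, 5, 6, 7, 9, 13, 16, 20, 22, 23, 24, 25, 28}.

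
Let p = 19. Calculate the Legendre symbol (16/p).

1

Pull out 2^4: since 19 ≡ 3 (mod 8), (2/19) = -1, so (2/19)^4 = +1.
Reached (1/19) = 1. Collecting the sign flips along the way, the symbol is +1.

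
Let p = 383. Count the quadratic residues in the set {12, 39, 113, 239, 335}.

(12/383) = +1 → QR.
(39/383) = -1 → non-residue.
(113/383) = +1 → QR.
(239/383) = -1 → non-residue.
(335/383) = -1 → non-residue.
Total quadratic residues among the 5: 2.

2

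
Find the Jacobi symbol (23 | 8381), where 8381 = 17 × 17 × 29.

Reciprocity: 23 ≡ 3 and 8381 ≡ 1 (mod 4), so (23/8381) = +(8381/23).
Reduce top mod 23: now compute (9/23).
Reciprocity: 9 ≡ 1 and 23 ≡ 3 (mod 4), so (9/23) = +(23/9).
Reduce top mod 9: now compute (5/9).
Reciprocity: 5 ≡ 1 and 9 ≡ 1 (mod 4), so (5/9) = +(9/5).
Reduce top mod 5: now compute (4/5).
Pull out 2^2: since 5 ≡ 5 (mod 8), (2/5) = -1, so (2/5)^2 = +1.
Reached (1/5) = 1. Collecting the sign flips along the way, the symbol is +1.

1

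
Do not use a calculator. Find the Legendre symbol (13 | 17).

Euler's criterion: (13/17) ≡ 13^8 (mod 17).
13^2 ≡ 16 (mod 17)
13^4 ≡ 1 (mod 17)
13^8 ≡ 1 (mod 17)
13^8 = 13^(8) ≡ 1 (mod 17).
Result is 1, so (13/17) = 1.

1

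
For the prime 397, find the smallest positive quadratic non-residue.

2

(2/397) = −1, so 2 is the smallest positive non-residue mod 397.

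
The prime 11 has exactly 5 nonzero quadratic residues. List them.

Square k = 1,…,5 (k and 11−k give the same square):
1²=1, 2²=4, 3²=9, 4²≡5, 5²≡3 (mod 11).
So the quadratic residues mod 11 are {1, 3, 4, 5, 9}.

1 3 4 5 9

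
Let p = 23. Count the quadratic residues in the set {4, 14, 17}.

1

(4/23) = +1 → QR.
(14/23) = -1 → non-residue.
(17/23) = -1 → non-residue.
Total quadratic residues among the 3: 1.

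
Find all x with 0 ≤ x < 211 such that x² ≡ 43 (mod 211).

Since 211 ≡ 3 (mod 4), a square root of 43 is 43^((211+1)/4) = 43^53 mod 211.
Repeated squaring: 43^2≡161, 43^4≡179, 43^8≡180, 43^16≡117, 43^32≡185 (mod 211).
43^53 = 43^(32+16+4+1) ≡ 185 (mod 211).
Check: 185² = 34225 ≡ 43 (mod 211). The two roots are 26 and 185.

26, 185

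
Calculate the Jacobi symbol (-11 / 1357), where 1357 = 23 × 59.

1

First reduce: -11 ≡ 1346 (mod 1357).
Pull out 2: since 1357 ≡ 5 (mod 8), (2/1357) = -1.
Reciprocity: 673 ≡ 1 and 1357 ≡ 1 (mod 4), so (673/1357) = +(1357/673).
Reduce top mod 673: now compute (11/673).
Reciprocity: 11 ≡ 3 and 673 ≡ 1 (mod 4), so (11/673) = +(673/11).
Reduce top mod 11: now compute (2/11).
Pull out 2: since 11 ≡ 3 (mod 8), (2/11) = -1.
Reached (1/11) = 1. Collecting the sign flips along the way, the symbol is +1.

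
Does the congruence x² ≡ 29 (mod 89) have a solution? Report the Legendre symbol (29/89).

-1

Reciprocity: 29 ≡ 1 and 89 ≡ 1 (mod 4), so (29/89) = +(89/29).
Reduce top mod 29: now compute (2/29).
Pull out 2: since 29 ≡ 5 (mod 8), (2/29) = -1.
Reached (1/29) = 1. Collecting the sign flips along the way, the symbol is -1.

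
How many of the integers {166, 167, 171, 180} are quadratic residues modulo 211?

2

(166/211) = -1 → non-residue.
(167/211) = -1 → non-residue.
(171/211) = +1 → QR.
(180/211) = +1 → QR.
Total quadratic residues among the 4: 2.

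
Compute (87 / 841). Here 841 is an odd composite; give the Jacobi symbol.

0

Reciprocity: 87 ≡ 3 and 841 ≡ 1 (mod 4), so (87/841) = +(841/87).
Reduce top mod 87: now compute (58/87).
Pull out 2: since 87 ≡ 7 (mod 8), (2/87) = +1.
Reciprocity: 29 ≡ 1 and 87 ≡ 3 (mod 4), so (29/87) = +(87/29).
Reduce top mod 29: now compute (0/29).
Top reduces to 0: gcd > 1, so the symbol is 0.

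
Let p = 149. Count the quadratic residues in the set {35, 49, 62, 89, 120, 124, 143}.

5

(35/149) = +1 → QR.
(49/149) = +1 → QR.
(62/149) = -1 → non-residue.
(89/149) = -1 → non-residue.
(120/149) = +1 → QR.
(124/149) = +1 → QR.
(143/149) = +1 → QR.
Total quadratic residues among the 7: 5.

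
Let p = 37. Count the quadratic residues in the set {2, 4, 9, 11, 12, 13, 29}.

4

(2/37) = -1 → non-residue.
(4/37) = +1 → QR.
(9/37) = +1 → QR.
(11/37) = +1 → QR.
(12/37) = +1 → QR.
(13/37) = -1 → non-residue.
(29/37) = -1 → non-residue.
Total quadratic residues among the 7: 4.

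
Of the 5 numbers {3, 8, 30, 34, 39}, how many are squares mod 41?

(3/41) = -1 → non-residue.
(8/41) = +1 → QR.
(30/41) = -1 → non-residue.
(34/41) = -1 → non-residue.
(39/41) = +1 → QR.
Total quadratic residues among the 5: 2.

2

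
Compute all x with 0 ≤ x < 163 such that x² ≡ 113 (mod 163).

73, 90

Since 163 ≡ 3 (mod 4), a square root of 113 is 113^((163+1)/4) = 113^41 mod 163.
Repeated squaring: 113^2≡55, 113^4≡91, 113^8≡131, 113^16≡46, 113^32≡160 (mod 163).
113^41 = 113^(32+8+1) ≡ 90 (mod 163).
Check: 90² = 8100 ≡ 113 (mod 163). The two roots are 73 and 90.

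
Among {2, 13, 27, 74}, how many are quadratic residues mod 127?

3

(2/127) = +1 → QR.
(13/127) = +1 → QR.
(27/127) = -1 → non-residue.
(74/127) = +1 → QR.
Total quadratic residues among the 4: 3.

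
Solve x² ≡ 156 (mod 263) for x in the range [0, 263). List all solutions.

122, 141

Since 263 ≡ 3 (mod 4), a square root of 156 is 156^((263+1)/4) = 156^66 mod 263.
Repeated squaring: 156^2≡140, 156^4≡138, 156^8≡108, 156^16≡92, 156^32≡48, 156^64≡200 (mod 263).
156^66 = 156^(64+2) ≡ 122 (mod 263).
Check: 122² = 14884 ≡ 156 (mod 263). The two roots are 122 and 141.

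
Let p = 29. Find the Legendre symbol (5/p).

1

Euler's criterion: (5/29) ≡ 5^14 (mod 29).
5^2 ≡ 25 (mod 29)
5^4 ≡ 16 (mod 29)
5^8 ≡ 24 (mod 29)
5^14 = 5^(8+4+2) ≡ 1 (mod 29).
Result is 1, so (5/29) = 1.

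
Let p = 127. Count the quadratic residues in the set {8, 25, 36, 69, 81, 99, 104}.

(8/127) = +1 → QR.
(25/127) = +1 → QR.
(36/127) = +1 → QR.
(69/127) = +1 → QR.
(81/127) = +1 → QR.
(99/127) = +1 → QR.
(104/127) = +1 → QR.
Total quadratic residues among the 7: 7.

7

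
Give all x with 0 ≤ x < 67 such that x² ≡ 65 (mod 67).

Since 67 ≡ 3 (mod 4), a square root of 65 is 65^((67+1)/4) = 65^17 mod 67.
Repeated squaring: 65^2≡4, 65^4≡16, 65^8≡55, 65^16≡10 (mod 67).
65^17 = 65^(16+1) ≡ 47 (mod 67).
Check: 47² = 2209 ≡ 65 (mod 67). The two roots are 20 and 47.

20, 47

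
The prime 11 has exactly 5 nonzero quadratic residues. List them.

1,3,4,5,9

Square k = 1,…,5 (k and 11−k give the same square):
1²=1, 2²=4, 3²=9, 4²≡5, 5²≡3 (mod 11).
So the quadratic residues mod 11 are {1, 3, 4, 5, 9}.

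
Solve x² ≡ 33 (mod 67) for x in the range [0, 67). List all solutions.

10, 57

Since 67 ≡ 3 (mod 4), a square root of 33 is 33^((67+1)/4) = 33^17 mod 67.
Repeated squaring: 33^2≡17, 33^4≡21, 33^8≡39, 33^16≡47 (mod 67).
33^17 = 33^(16+1) ≡ 10 (mod 67).
Check: 10² = 100 ≡ 33 (mod 67). The two roots are 10 and 57.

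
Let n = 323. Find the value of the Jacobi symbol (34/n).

0

Pull out 2: since 323 ≡ 3 (mod 8), (2/323) = -1.
Reciprocity: 17 ≡ 1 and 323 ≡ 3 (mod 4), so (17/323) = +(323/17).
Reduce top mod 17: now compute (0/17).
Top reduces to 0: gcd > 1, so the symbol is 0.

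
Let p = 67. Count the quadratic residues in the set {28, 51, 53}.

0

(28/67) = -1 → non-residue.
(51/67) = -1 → non-residue.
(53/67) = -1 → non-residue.
Total quadratic residues among the 3: 0.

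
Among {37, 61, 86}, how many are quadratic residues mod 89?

(37/89) = -1 → non-residue.
(61/89) = -1 → non-residue.
(86/89) = -1 → non-residue.
Total quadratic residues among the 3: 0.

0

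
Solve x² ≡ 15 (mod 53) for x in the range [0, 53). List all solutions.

11, 42

53 ≡ 1 (mod 4), so we find a root by search.
Trying successive values, 11² = 121 ≡ 15 (mod 53). The other root is 53 − 11 = 42.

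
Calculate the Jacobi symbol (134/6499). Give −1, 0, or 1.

Pull out 2: since 6499 ≡ 3 (mod 8), (2/6499) = -1.
Reciprocity: 67 ≡ 3 and 6499 ≡ 3 (mod 4), so (67/6499) = −(6499/67).
Reduce top mod 67: now compute (0/67).
Top reduces to 0: gcd > 1, so the symbol is 0.

0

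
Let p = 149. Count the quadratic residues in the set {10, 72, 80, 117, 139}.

1

(10/149) = -1 → non-residue.
(72/149) = -1 → non-residue.
(80/149) = +1 → QR.
(117/149) = -1 → non-residue.
(139/149) = -1 → non-residue.
Total quadratic residues among the 5: 1.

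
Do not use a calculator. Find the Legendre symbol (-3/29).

-1

Euler's criterion: (-3/29) ≡ 26^14 (mod 29).
26^2 ≡ 9 (mod 29)
26^4 ≡ 23 (mod 29)
26^8 ≡ 7 (mod 29)
26^14 = 26^(8+4+2) ≡ 28 (mod 29).
Result is 28 ≡ −1, so (-3/29) = −1.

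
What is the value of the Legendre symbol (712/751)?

Pull out 2^3: since 751 ≡ 7 (mod 8), (2/751) = +1, so (2/751)^3 = +1.
Reciprocity: 89 ≡ 1 and 751 ≡ 3 (mod 4), so (89/751) = +(751/89).
Reduce top mod 89: now compute (39/89).
Reciprocity: 39 ≡ 3 and 89 ≡ 1 (mod 4), so (39/89) = +(89/39).
Reduce top mod 39: now compute (11/39).
Reciprocity: 11 ≡ 3 and 39 ≡ 3 (mod 4), so (11/39) = −(39/11).
Reduce top mod 11: now compute (6/11).
Pull out 2: since 11 ≡ 3 (mod 8), (2/11) = -1.
Reciprocity: 3 ≡ 3 and 11 ≡ 3 (mod 4), so (3/11) = −(11/3).
Reduce top mod 3: now compute (2/3).
Pull out 2: since 3 ≡ 3 (mod 8), (2/3) = -1.
Reached (1/3) = 1. Collecting the sign flips along the way, the symbol is +1.

1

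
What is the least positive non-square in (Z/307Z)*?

(2/307) = −1, so 2 is the smallest positive non-residue mod 307.

2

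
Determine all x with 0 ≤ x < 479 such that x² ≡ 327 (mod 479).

42, 437

Since 479 ≡ 3 (mod 4), a square root of 327 is 327^((479+1)/4) = 327^120 mod 479.
Repeated squaring: 327^2≡112, 327^4≡90, 327^8≡436, 327^16≡412, 327^32≡178, 327^64≡70 (mod 479).
327^120 = 327^(64+32+16+8) ≡ 42 (mod 479).
Check: 42² = 1764 ≡ 327 (mod 479). The two roots are 42 and 437.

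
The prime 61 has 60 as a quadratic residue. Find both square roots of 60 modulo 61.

11, 50

61 ≡ 1 (mod 4), so we find a root by search.
Trying successive values, 11² = 121 ≡ 60 (mod 61). The other root is 61 − 11 = 50.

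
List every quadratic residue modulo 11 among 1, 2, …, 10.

Square k = 1,…,5 (k and 11−k give the same square):
1²=1, 2²=4, 3²=9, 4²≡5, 5²≡3 (mod 11).
So the quadratic residues mod 11 are {1, 3, 4, 5, 9}.

1,3,4,5,9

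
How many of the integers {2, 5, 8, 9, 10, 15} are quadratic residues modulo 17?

4

(2/17) = +1 → QR.
(5/17) = -1 → non-residue.
(8/17) = +1 → QR.
(9/17) = +1 → QR.
(10/17) = -1 → non-residue.
(15/17) = +1 → QR.
Total quadratic residues among the 6: 4.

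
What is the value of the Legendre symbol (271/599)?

-1

Euler's criterion: (271/599) ≡ 271^299 (mod 599).
271^2 ≡ 363 (mod 599)
271^4 ≡ 588 (mod 599)
271^8 ≡ 121 (mod 599)
271^16 ≡ 265 (mod 599)
271^32 ≡ 142 (mod 599)
271^64 ≡ 397 (mod 599)
271^128 ≡ 72 (mod 599)
271^256 ≡ 392 (mod 599)
271^299 = 271^(256+32+8+2+1) ≡ 598 (mod 599).
Result is 598 ≡ −1, so (271/599) = −1.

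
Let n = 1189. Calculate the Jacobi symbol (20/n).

1

Pull out 2^2: since 1189 ≡ 5 (mod 8), (2/1189) = -1, so (2/1189)^2 = +1.
Reciprocity: 5 ≡ 1 and 1189 ≡ 1 (mod 4), so (5/1189) = +(1189/5).
Reduce top mod 5: now compute (4/5).
Pull out 2^2: since 5 ≡ 5 (mod 8), (2/5) = -1, so (2/5)^2 = +1.
Reached (1/5) = 1. Collecting the sign flips along the way, the symbol is +1.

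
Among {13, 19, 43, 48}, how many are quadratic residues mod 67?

(13/67) = -1 → non-residue.
(19/67) = +1 → QR.
(43/67) = -1 → non-residue.
(48/67) = -1 → non-residue.
Total quadratic residues among the 4: 1.

1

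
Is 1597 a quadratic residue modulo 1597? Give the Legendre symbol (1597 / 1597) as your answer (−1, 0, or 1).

0

First reduce: 1597 ≡ 0 (mod 1597).
Top reduces to 0: gcd > 1, so the symbol is 0.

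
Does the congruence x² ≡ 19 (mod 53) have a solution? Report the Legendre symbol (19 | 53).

-1

Reciprocity: 19 ≡ 3 and 53 ≡ 1 (mod 4), so (19/53) = +(53/19).
Reduce top mod 19: now compute (15/19).
Reciprocity: 15 ≡ 3 and 19 ≡ 3 (mod 4), so (15/19) = −(19/15).
Reduce top mod 15: now compute (4/15).
Pull out 2^2: since 15 ≡ 7 (mod 8), (2/15) = +1, so (2/15)^2 = +1.
Reached (1/15) = 1. Collecting the sign flips along the way, the symbol is -1.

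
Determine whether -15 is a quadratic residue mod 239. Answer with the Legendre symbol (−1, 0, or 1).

Euler's criterion: (-15/239) ≡ 224^119 (mod 239).
224^2 ≡ 225 (mod 239)
224^4 ≡ 196 (mod 239)
224^8 ≡ 176 (mod 239)
224^16 ≡ 145 (mod 239)
224^32 ≡ 232 (mod 239)
224^64 ≡ 49 (mod 239)
224^119 = 224^(64+32+16+4+2+1) ≡ 238 (mod 239).
Result is 238 ≡ −1, so (-15/239) = −1.

-1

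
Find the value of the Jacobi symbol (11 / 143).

0

Reciprocity: 11 ≡ 3 and 143 ≡ 3 (mod 4), so (11/143) = −(143/11).
Reduce top mod 11: now compute (0/11).
Top reduces to 0: gcd > 1, so the symbol is 0.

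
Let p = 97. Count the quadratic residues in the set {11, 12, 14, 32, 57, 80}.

3

(11/97) = +1 → QR.
(12/97) = +1 → QR.
(14/97) = -1 → non-residue.
(32/97) = +1 → QR.
(57/97) = -1 → non-residue.
(80/97) = -1 → non-residue.
Total quadratic residues among the 6: 3.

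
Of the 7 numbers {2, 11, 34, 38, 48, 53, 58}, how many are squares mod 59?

(2/59) = -1 → non-residue.
(11/59) = -1 → non-residue.
(34/59) = -1 → non-residue.
(38/59) = -1 → non-residue.
(48/59) = +1 → QR.
(53/59) = +1 → QR.
(58/59) = -1 → non-residue.
Total quadratic residues among the 7: 2.

2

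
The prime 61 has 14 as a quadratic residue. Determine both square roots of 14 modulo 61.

21, 40

61 ≡ 1 (mod 4), so we find a root by search.
Trying successive values, 21² = 441 ≡ 14 (mod 61). The other root is 61 − 21 = 40.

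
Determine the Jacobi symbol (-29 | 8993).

First reduce: -29 ≡ 8964 (mod 8993).
Pull out 2^2: since 8993 ≡ 1 (mod 8), (2/8993) = +1, so (2/8993)^2 = +1.
Reciprocity: 2241 ≡ 1 and 8993 ≡ 1 (mod 4), so (2241/8993) = +(8993/2241).
Reduce top mod 2241: now compute (29/2241).
Reciprocity: 29 ≡ 1 and 2241 ≡ 1 (mod 4), so (29/2241) = +(2241/29).
Reduce top mod 29: now compute (8/29).
Pull out 2^3: since 29 ≡ 5 (mod 8), (2/29) = -1, so (2/29)^3 = -1.
Reached (1/29) = 1. Collecting the sign flips along the way, the symbol is -1.

-1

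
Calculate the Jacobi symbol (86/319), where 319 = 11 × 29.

Pull out 2: since 319 ≡ 7 (mod 8), (2/319) = +1.
Reciprocity: 43 ≡ 3 and 319 ≡ 3 (mod 4), so (43/319) = −(319/43).
Reduce top mod 43: now compute (18/43).
Pull out 2: since 43 ≡ 3 (mod 8), (2/43) = -1.
Reciprocity: 9 ≡ 1 and 43 ≡ 3 (mod 4), so (9/43) = +(43/9).
Reduce top mod 9: now compute (7/9).
Reciprocity: 7 ≡ 3 and 9 ≡ 1 (mod 4), so (7/9) = +(9/7).
Reduce top mod 7: now compute (2/7).
Pull out 2: since 7 ≡ 7 (mod 8), (2/7) = +1.
Reached (1/7) = 1. Collecting the sign flips along the way, the symbol is +1.

1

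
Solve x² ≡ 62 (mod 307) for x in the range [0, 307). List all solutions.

Since 307 ≡ 3 (mod 4), a square root of 62 is 62^((307+1)/4) = 62^77 mod 307.
Repeated squaring: 62^2≡160, 62^4≡119, 62^8≡39, 62^16≡293, 62^32≡196, 62^64≡41 (mod 307).
62^77 = 62^(64+8+4+1) ≡ 26 (mod 307).
Check: 26² = 676 ≡ 62 (mod 307). The two roots are 26 and 281.

26, 281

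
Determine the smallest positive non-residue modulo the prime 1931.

(2/1931) = −1, so 2 is the smallest positive non-residue mod 1931.

2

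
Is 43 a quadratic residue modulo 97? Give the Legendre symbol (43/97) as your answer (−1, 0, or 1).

Euler's criterion: (43/97) ≡ 43^48 (mod 97).
43^2 ≡ 6 (mod 97)
43^4 ≡ 36 (mod 97)
43^8 ≡ 35 (mod 97)
43^16 ≡ 61 (mod 97)
43^32 ≡ 35 (mod 97)
43^48 = 43^(32+16) ≡ 1 (mod 97).
Result is 1, so (43/97) = 1.

1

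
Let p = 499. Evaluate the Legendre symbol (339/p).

1

Reciprocity: 339 ≡ 3 and 499 ≡ 3 (mod 4), so (339/499) = −(499/339).
Reduce top mod 339: now compute (160/339).
Pull out 2^5: since 339 ≡ 3 (mod 8), (2/339) = -1, so (2/339)^5 = -1.
Reciprocity: 5 ≡ 1 and 339 ≡ 3 (mod 4), so (5/339) = +(339/5).
Reduce top mod 5: now compute (4/5).
Pull out 2^2: since 5 ≡ 5 (mod 8), (2/5) = -1, so (2/5)^2 = +1.
Reached (1/5) = 1. Collecting the sign flips along the way, the symbol is +1.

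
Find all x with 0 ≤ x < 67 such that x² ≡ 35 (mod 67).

Since 67 ≡ 3 (mod 4), a square root of 35 is 35^((67+1)/4) = 35^17 mod 67.
Repeated squaring: 35^2≡19, 35^4≡26, 35^8≡6, 35^16≡36 (mod 67).
35^17 = 35^(16+1) ≡ 54 (mod 67).
Check: 54² = 2916 ≡ 35 (mod 67). The two roots are 13 and 54.

13, 54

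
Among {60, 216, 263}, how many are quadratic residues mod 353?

(60/353) = +1 → QR.
(216/353) = -1 → non-residue.
(263/353) = -1 → non-residue.
Total quadratic residues among the 3: 1.

1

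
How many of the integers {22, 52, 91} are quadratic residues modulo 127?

(22/127) = +1 → QR.
(52/127) = +1 → QR.
(91/127) = -1 → non-residue.
Total quadratic residues among the 3: 2.

2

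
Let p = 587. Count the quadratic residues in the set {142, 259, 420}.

1

(142/587) = +1 → QR.
(259/587) = -1 → non-residue.
(420/587) = -1 → non-residue.
Total quadratic residues among the 3: 1.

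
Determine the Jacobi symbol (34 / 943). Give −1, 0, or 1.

Pull out 2: since 943 ≡ 7 (mod 8), (2/943) = +1.
Reciprocity: 17 ≡ 1 and 943 ≡ 3 (mod 4), so (17/943) = +(943/17).
Reduce top mod 17: now compute (8/17).
Pull out 2^3: since 17 ≡ 1 (mod 8), (2/17) = +1, so (2/17)^3 = +1.
Reached (1/17) = 1. Collecting the sign flips along the way, the symbol is +1.

1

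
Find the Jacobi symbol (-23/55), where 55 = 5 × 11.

First reduce: -23 ≡ 32 (mod 55).
Pull out 2^5: since 55 ≡ 7 (mod 8), (2/55) = +1, so (2/55)^5 = +1.
Reached (1/55) = 1. Collecting the sign flips along the way, the symbol is +1.

1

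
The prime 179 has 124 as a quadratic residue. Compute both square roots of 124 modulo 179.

53, 126

Since 179 ≡ 3 (mod 4), a square root of 124 is 124^((179+1)/4) = 124^45 mod 179.
Repeated squaring: 124^2≡161, 124^4≡145, 124^8≡82, 124^16≡101, 124^32≡177 (mod 179).
124^45 = 124^(32+8+4+1) ≡ 126 (mod 179).
Check: 126² = 15876 ≡ 124 (mod 179). The two roots are 53 and 126.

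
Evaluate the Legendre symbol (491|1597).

Reciprocity: 491 ≡ 3 and 1597 ≡ 1 (mod 4), so (491/1597) = +(1597/491).
Reduce top mod 491: now compute (124/491).
Pull out 2^2: since 491 ≡ 3 (mod 8), (2/491) = -1, so (2/491)^2 = +1.
Reciprocity: 31 ≡ 3 and 491 ≡ 3 (mod 4), so (31/491) = −(491/31).
Reduce top mod 31: now compute (26/31).
Pull out 2: since 31 ≡ 7 (mod 8), (2/31) = +1.
Reciprocity: 13 ≡ 1 and 31 ≡ 3 (mod 4), so (13/31) = +(31/13).
Reduce top mod 13: now compute (5/13).
Reciprocity: 5 ≡ 1 and 13 ≡ 1 (mod 4), so (5/13) = +(13/5).
Reduce top mod 5: now compute (3/5).
Reciprocity: 3 ≡ 3 and 5 ≡ 1 (mod 4), so (3/5) = +(5/3).
Reduce top mod 3: now compute (2/3).
Pull out 2: since 3 ≡ 3 (mod 8), (2/3) = -1.
Reached (1/3) = 1. Collecting the sign flips along the way, the symbol is +1.

1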